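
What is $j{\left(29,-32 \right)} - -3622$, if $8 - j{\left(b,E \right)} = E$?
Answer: $3662$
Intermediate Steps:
$j{\left(b,E \right)} = 8 - E$
$j{\left(29,-32 \right)} - -3622 = \left(8 - -32\right) - -3622 = \left(8 + 32\right) + \left(-5836 + 9458\right) = 40 + 3622 = 3662$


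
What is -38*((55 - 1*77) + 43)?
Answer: -798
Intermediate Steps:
-38*((55 - 1*77) + 43) = -38*((55 - 77) + 43) = -38*(-22 + 43) = -38*21 = -798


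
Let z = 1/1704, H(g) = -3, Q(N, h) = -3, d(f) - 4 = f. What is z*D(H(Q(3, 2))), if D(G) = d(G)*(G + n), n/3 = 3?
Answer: 1/284 ≈ 0.0035211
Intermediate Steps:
n = 9 (n = 3*3 = 9)
d(f) = 4 + f
D(G) = (4 + G)*(9 + G) (D(G) = (4 + G)*(G + 9) = (4 + G)*(9 + G))
z = 1/1704 ≈ 0.00058685
z*D(H(Q(3, 2))) = ((4 - 3)*(9 - 3))/1704 = (1*6)/1704 = (1/1704)*6 = 1/284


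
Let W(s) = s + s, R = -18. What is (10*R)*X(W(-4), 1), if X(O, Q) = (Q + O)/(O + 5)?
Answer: -420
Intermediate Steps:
W(s) = 2*s
X(O, Q) = (O + Q)/(5 + O)
(10*R)*X(W(-4), 1) = (10*(-18))*((2*(-4) + 1)/(5 + 2*(-4))) = -180*(-8 + 1)/(5 - 8) = -180*(-7)/(-3) = -(-60)*(-7) = -180*7/3 = -420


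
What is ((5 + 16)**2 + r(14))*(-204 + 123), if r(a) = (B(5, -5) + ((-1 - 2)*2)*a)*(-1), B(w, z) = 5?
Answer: -42120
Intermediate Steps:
r(a) = -5 + 6*a (r(a) = (5 + ((-1 - 2)*2)*a)*(-1) = (5 + (-3*2)*a)*(-1) = (5 - 6*a)*(-1) = -5 + 6*a)
((5 + 16)**2 + r(14))*(-204 + 123) = ((5 + 16)**2 + (-5 + 6*14))*(-204 + 123) = (21**2 + (-5 + 84))*(-81) = (441 + 79)*(-81) = 520*(-81) = -42120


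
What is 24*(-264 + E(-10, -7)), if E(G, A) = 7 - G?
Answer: -5928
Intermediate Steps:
24*(-264 + E(-10, -7)) = 24*(-264 + (7 - 1*(-10))) = 24*(-264 + (7 + 10)) = 24*(-264 + 17) = 24*(-247) = -5928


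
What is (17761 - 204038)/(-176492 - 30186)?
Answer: 8099/8986 ≈ 0.90129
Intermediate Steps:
(17761 - 204038)/(-176492 - 30186) = -186277/(-206678) = -186277*(-1/206678) = 8099/8986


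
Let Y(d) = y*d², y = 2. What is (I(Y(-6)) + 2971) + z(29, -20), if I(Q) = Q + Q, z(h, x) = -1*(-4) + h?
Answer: 3148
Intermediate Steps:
z(h, x) = 4 + h
Y(d) = 2*d²
I(Q) = 2*Q
(I(Y(-6)) + 2971) + z(29, -20) = (2*(2*(-6)²) + 2971) + (4 + 29) = (2*(2*36) + 2971) + 33 = (2*72 + 2971) + 33 = (144 + 2971) + 33 = 3115 + 33 = 3148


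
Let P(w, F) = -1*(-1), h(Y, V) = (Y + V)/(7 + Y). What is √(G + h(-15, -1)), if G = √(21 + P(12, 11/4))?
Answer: √(2 + √22) ≈ 2.5866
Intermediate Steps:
h(Y, V) = (V + Y)/(7 + Y)
P(w, F) = 1
G = √22 (G = √(21 + 1) = √22 ≈ 4.6904)
√(G + h(-15, -1)) = √(√22 + (-1 - 15)/(7 - 15)) = √(√22 - 16/(-8)) = √(√22 - ⅛*(-16)) = √(√22 + 2) = √(2 + √22)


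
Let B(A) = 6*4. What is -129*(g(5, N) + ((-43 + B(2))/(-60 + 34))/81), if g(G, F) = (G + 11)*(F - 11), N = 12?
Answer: -1449745/702 ≈ -2065.2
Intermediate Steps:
B(A) = 24
g(G, F) = (-11 + F)*(11 + G) (g(G, F) = (11 + G)*(-11 + F) = (-11 + F)*(11 + G))
-129*(g(5, N) + ((-43 + B(2))/(-60 + 34))/81) = -129*((-121 - 11*5 + 11*12 + 12*5) + ((-43 + 24)/(-60 + 34))/81) = -129*((-121 - 55 + 132 + 60) - 19/(-26)*(1/81)) = -129*(16 - 19*(-1/26)*(1/81)) = -129*(16 + (19/26)*(1/81)) = -129*(16 + 19/2106) = -129*33715/2106 = -1449745/702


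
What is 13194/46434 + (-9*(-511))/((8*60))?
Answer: 12215727/1238240 ≈ 9.8654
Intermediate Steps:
13194/46434 + (-9*(-511))/((8*60)) = 13194*(1/46434) + 4599/480 = 2199/7739 + 4599*(1/480) = 2199/7739 + 1533/160 = 12215727/1238240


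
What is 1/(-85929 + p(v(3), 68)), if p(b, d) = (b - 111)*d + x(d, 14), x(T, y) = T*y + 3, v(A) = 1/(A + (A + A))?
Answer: -9/832630 ≈ -1.0809e-5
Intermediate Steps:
v(A) = 1/(3*A) (v(A) = 1/(A + 2*A) = 1/(3*A))
x(T, y) = 3 + T*y
p(b, d) = 3 + 14*d + d*(-111 + b) (p(b, d) = (b - 111)*d + (3 + d*14) = (-111 + b)*d + (3 + 14*d) = d*(-111 + b) + (3 + 14*d) = 3 + 14*d + d*(-111 + b))
1/(-85929 + p(v(3), 68)) = 1/(-85929 + (3 - 97*68 + ((⅓)/3)*68)) = 1/(-85929 + (3 - 6596 + ((⅓)*(⅓))*68)) = 1/(-85929 + (3 - 6596 + (⅑)*68)) = 1/(-85929 + (3 - 6596 + 68/9)) = 1/(-85929 - 59269/9) = 1/(-832630/9) = -9/832630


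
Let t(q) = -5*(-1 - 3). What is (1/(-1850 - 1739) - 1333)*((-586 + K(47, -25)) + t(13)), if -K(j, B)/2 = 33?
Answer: 3023575216/3589 ≈ 8.4246e+5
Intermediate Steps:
t(q) = 20 (t(q) = -5*(-4) = 20)
K(j, B) = -66 (K(j, B) = -2*33 = -66)
(1/(-1850 - 1739) - 1333)*((-586 + K(47, -25)) + t(13)) = (1/(-1850 - 1739) - 1333)*((-586 - 66) + 20) = (1/(-3589) - 1333)*(-652 + 20) = (-1/3589 - 1333)*(-632) = -4784138/3589*(-632) = 3023575216/3589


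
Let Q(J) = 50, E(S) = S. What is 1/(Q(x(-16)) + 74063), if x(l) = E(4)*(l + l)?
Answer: 1/74113 ≈ 1.3493e-5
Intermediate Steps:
x(l) = 8*l (x(l) = 4*(l + l) = 4*(2*l) = 8*l)
1/(Q(x(-16)) + 74063) = 1/(50 + 74063) = 1/74113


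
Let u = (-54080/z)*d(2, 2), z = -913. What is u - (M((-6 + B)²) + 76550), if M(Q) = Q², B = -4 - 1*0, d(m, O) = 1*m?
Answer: -78911990/913 ≈ -86432.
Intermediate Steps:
d(m, O) = m
B = -4 (B = -4 + 0 = -4)
u = 108160/913 (u = -54080/(-913)*2 = -54080*(-1/913)*2 = (54080/913)*2 = 108160/913 ≈ 118.47)
u - (M((-6 + B)²) + 76550) = 108160/913 - (((-6 - 4)²)² + 76550) = 108160/913 - (((-10)²)² + 76550) = 108160/913 - (100² + 76550) = 108160/913 - (10000 + 76550) = 108160/913 - 1*86550 = 108160/913 - 86550 = -78911990/913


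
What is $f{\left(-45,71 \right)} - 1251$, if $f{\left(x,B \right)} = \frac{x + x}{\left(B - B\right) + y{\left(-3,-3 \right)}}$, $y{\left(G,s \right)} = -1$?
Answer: $-1161$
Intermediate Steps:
$f{\left(x,B \right)} = - 2 x$ ($f{\left(x,B \right)} = \frac{x + x}{\left(B - B\right) - 1} = \frac{2 x}{0 - 1} = \frac{2 x}{-1} = 2 x \left(-1\right) = - 2 x$)
$f{\left(-45,71 \right)} - 1251 = \left(-2\right) \left(-45\right) - 1251 = 90 - 1251 = -1161$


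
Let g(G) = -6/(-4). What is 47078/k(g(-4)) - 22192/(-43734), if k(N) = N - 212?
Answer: -2054237836/9206007 ≈ -223.14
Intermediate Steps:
g(G) = 3/2 (g(G) = -6*(-¼) = 3/2)
k(N) = -212 + N
47078/k(g(-4)) - 22192/(-43734) = 47078/(-212 + 3/2) - 22192/(-43734) = 47078/(-421/2) - 22192*(-1/43734) = 47078*(-2/421) + 11096/21867 = -94156/421 + 11096/21867 = -2054237836/9206007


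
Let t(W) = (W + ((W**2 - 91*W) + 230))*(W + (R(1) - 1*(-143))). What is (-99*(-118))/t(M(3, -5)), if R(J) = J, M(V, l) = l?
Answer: 3894/32665 ≈ 0.11921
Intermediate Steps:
t(W) = (144 + W)*(230 + W**2 - 90*W) (t(W) = (W + ((W**2 - 91*W) + 230))*(W + (1 - 1*(-143))) = (W + (230 + W**2 - 91*W))*(W + (1 + 143)) = (230 + W**2 - 90*W)*(W + 144) = (230 + W**2 - 90*W)*(144 + W) = (144 + W)*(230 + W**2 - 90*W))
(-99*(-118))/t(M(3, -5)) = (-99*(-118))/(33120 + (-5)**3 - 12730*(-5) + 54*(-5)**2) = 11682/(33120 - 125 + 63650 + 54*25) = 11682/(33120 - 125 + 63650 + 1350) = 11682/97995 = 11682*(1/97995) = 3894/32665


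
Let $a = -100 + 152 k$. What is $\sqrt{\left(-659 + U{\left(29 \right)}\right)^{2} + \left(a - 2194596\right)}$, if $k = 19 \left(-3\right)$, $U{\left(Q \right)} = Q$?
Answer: $2 i \sqrt{451615} \approx 1344.0 i$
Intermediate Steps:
$k = -57$
$a = -8764$ ($a = -100 + 152 \left(-57\right) = -100 - 8664 = -8764$)
$\sqrt{\left(-659 + U{\left(29 \right)}\right)^{2} + \left(a - 2194596\right)} = \sqrt{\left(-659 + 29\right)^{2} - 2203360} = \sqrt{\left(-630\right)^{2} - 2203360} = \sqrt{396900 - 2203360} = \sqrt{-1806460} = 2 i \sqrt{451615}$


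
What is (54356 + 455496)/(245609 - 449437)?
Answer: -127463/50957 ≈ -2.5014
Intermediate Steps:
(54356 + 455496)/(245609 - 449437) = 509852/(-203828) = 509852*(-1/203828) = -127463/50957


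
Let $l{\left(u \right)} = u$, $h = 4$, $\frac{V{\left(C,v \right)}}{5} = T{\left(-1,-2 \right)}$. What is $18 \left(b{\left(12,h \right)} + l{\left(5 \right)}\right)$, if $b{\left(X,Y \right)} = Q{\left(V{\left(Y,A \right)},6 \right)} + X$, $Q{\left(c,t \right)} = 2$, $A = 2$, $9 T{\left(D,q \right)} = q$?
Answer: $342$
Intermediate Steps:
$T{\left(D,q \right)} = \frac{q}{9}$
$V{\left(C,v \right)} = - \frac{10}{9}$ ($V{\left(C,v \right)} = 5 \cdot \frac{1}{9} \left(-2\right) = 5 \left(- \frac{2}{9}\right) = - \frac{10}{9}$)
$b{\left(X,Y \right)} = 2 + X$
$18 \left(b{\left(12,h \right)} + l{\left(5 \right)}\right) = 18 \left(\left(2 + 12\right) + 5\right) = 18 \left(14 + 5\right) = 18 \cdot 19 = 342$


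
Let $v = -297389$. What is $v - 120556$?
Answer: $-417945$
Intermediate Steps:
$v - 120556 = -297389 - 120556 = -417945$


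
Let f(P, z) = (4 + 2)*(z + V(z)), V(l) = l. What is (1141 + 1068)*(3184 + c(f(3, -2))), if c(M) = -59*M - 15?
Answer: 10128265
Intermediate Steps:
f(P, z) = 12*z (f(P, z) = (4 + 2)*(z + z) = 6*(2*z) = 12*z)
c(M) = -15 - 59*M
(1141 + 1068)*(3184 + c(f(3, -2))) = (1141 + 1068)*(3184 + (-15 - 708*(-2))) = 2209*(3184 + (-15 - 59*(-24))) = 2209*(3184 + (-15 + 1416)) = 2209*(3184 + 1401) = 2209*4585 = 10128265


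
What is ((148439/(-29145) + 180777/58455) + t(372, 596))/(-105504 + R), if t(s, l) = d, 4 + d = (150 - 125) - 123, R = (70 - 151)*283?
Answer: 3937393234/4862163384585 ≈ 0.00080980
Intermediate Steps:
R = -22923 (R = -81*283 = -22923)
d = -102 (d = -4 + ((150 - 125) - 123) = -4 + (25 - 123) = -4 - 98 = -102)
t(s, l) = -102
((148439/(-29145) + 180777/58455) + t(372, 596))/(-105504 + R) = ((148439/(-29145) + 180777/58455) - 102)/(-105504 - 22923) = ((148439*(-1/29145) + 180777*(1/58455)) - 102)/(-128427) = ((-148439/29145 + 60259/19485) - 102)*(-1/128427) = (-75739024/37859355 - 102)*(-1/128427) = -3937393234/37859355*(-1/128427) = 3937393234/4862163384585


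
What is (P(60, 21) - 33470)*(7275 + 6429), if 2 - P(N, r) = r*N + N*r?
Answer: -493179552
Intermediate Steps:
P(N, r) = 2 - 2*N*r (P(N, r) = 2 - (r*N + N*r) = 2 - (N*r + N*r) = 2 - 2*N*r)
(P(60, 21) - 33470)*(7275 + 6429) = ((2 - 2*60*21) - 33470)*(7275 + 6429) = ((2 - 2520) - 33470)*13704 = (-2518 - 33470)*13704 = -35988*13704 = -493179552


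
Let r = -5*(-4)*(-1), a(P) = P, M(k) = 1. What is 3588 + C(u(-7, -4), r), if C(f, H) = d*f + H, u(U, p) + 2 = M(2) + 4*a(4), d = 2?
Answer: 3598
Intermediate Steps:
r = -20 (r = 20*(-1) = -20)
u(U, p) = 15 (u(U, p) = -2 + (1 + 4*4) = -2 + (1 + 16) = -2 + 17 = 15)
C(f, H) = H + 2*f (C(f, H) = 2*f + H = H + 2*f)
3588 + C(u(-7, -4), r) = 3588 + (-20 + 2*15) = 3588 + (-20 + 30) = 3588 + 10 = 3598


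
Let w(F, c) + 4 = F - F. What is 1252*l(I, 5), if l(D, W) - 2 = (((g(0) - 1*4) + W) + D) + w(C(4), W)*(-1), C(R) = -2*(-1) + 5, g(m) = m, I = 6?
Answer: 16276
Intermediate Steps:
C(R) = 7 (C(R) = 2 + 5 = 7)
w(F, c) = -4 (w(F, c) = -4 + (F - F) = -4 + 0 = -4)
l(D, W) = 2 + D + W (l(D, W) = 2 + ((((0 - 1*4) + W) + D) - 4*(-1)) = 2 + ((((0 - 4) + W) + D) + 4) = 2 + (((-4 + W) + D) + 4) = 2 + ((-4 + D + W) + 4) = 2 + (D + W) = 2 + D + W)
1252*l(I, 5) = 1252*(2 + 6 + 5) = 1252*13 = 16276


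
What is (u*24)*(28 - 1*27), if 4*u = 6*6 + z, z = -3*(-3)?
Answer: 270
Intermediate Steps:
z = 9
u = 45/4 (u = (6*6 + 9)/4 = (36 + 9)/4 = (1/4)*45 = 45/4 ≈ 11.250)
(u*24)*(28 - 1*27) = ((45/4)*24)*(28 - 1*27) = 270*(28 - 27) = 270*1 = 270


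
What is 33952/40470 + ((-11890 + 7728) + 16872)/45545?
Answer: 206071754/184320615 ≈ 1.1180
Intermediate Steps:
33952/40470 + ((-11890 + 7728) + 16872)/45545 = 33952*(1/40470) + (-4162 + 16872)*(1/45545) = 16976/20235 + 12710*(1/45545) = 16976/20235 + 2542/9109 = 206071754/184320615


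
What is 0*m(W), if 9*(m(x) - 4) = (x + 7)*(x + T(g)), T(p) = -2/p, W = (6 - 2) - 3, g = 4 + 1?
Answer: 0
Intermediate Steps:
g = 5
W = 1 (W = 4 - 3 = 1)
m(x) = 4 + (7 + x)*(-2/5 + x)/9 (m(x) = 4 + ((x + 7)*(x - 2/5))/9 = 4 + ((7 + x)*(x - 2*1/5))/9 = 4 + ((7 + x)*(x - 2/5))/9 = 4 + ((7 + x)*(-2/5 + x))/9 = 4 + (7 + x)*(-2/5 + x)/9)
0*m(W) = 0*(166/45 + (1/9)*1**2 + (11/15)*1) = 0*(166/45 + (1/9)*1 + 11/15) = 0*(166/45 + 1/9 + 11/15) = 0*(68/15) = 0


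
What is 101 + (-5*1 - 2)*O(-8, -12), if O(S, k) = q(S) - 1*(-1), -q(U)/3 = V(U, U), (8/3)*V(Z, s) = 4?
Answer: 251/2 ≈ 125.50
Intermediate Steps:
V(Z, s) = 3/2 (V(Z, s) = (3/8)*4 = 3/2)
q(U) = -9/2 (q(U) = -3*3/2 = -9/2)
O(S, k) = -7/2 (O(S, k) = -9/2 - 1*(-1) = -9/2 + 1 = -7/2)
101 + (-5*1 - 2)*O(-8, -12) = 101 + (-5*1 - 2)*(-7/2) = 101 + (-5 - 2)*(-7/2) = 101 - 7*(-7/2) = 101 + 49/2 = 251/2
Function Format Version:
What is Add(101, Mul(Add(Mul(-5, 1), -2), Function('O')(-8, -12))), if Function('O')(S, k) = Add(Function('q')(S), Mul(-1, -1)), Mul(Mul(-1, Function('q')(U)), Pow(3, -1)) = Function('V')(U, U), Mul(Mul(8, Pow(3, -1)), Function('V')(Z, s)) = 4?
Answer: Rational(251, 2) ≈ 125.50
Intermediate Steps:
Function('V')(Z, s) = Rational(3, 2) (Function('V')(Z, s) = Mul(Rational(3, 8), 4) = Rational(3, 2))
Function('q')(U) = Rational(-9, 2) (Function('q')(U) = Mul(-3, Rational(3, 2)) = Rational(-9, 2))
Function('O')(S, k) = Rational(-7, 2) (Function('O')(S, k) = Add(Rational(-9, 2), Mul(-1, -1)) = Add(Rational(-9, 2), 1) = Rational(-7, 2))
Add(101, Mul(Add(Mul(-5, 1), -2), Function('O')(-8, -12))) = Add(101, Mul(Add(Mul(-5, 1), -2), Rational(-7, 2))) = Add(101, Mul(Add(-5, -2), Rational(-7, 2))) = Add(101, Mul(-7, Rational(-7, 2))) = Add(101, Rational(49, 2)) = Rational(251, 2)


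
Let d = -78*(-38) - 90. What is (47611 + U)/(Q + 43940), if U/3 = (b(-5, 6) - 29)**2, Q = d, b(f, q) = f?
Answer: 51079/46814 ≈ 1.0911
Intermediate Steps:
d = 2874 (d = 2964 - 90 = 2874)
Q = 2874
U = 3468 (U = 3*(-5 - 29)**2 = 3*(-34)**2 = 3*1156 = 3468)
(47611 + U)/(Q + 43940) = (47611 + 3468)/(2874 + 43940) = 51079/46814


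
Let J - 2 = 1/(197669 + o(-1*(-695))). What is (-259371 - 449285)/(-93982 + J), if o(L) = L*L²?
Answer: 238037581580864/31567886135119 ≈ 7.5405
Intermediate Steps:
o(L) = L³
J = 671800089/335900044 (J = 2 + 1/(197669 + (-1*(-695))³) = 2 + 1/(197669 + 695³) = 2 + 1/(197669 + 335702375) = 2 + 1/335900044 = 671800089/335900044 ≈ 2.0000)
(-259371 - 449285)/(-93982 + J) = (-259371 - 449285)/(-93982 + 671800089/335900044) = -708656/(-31567886135119/335900044) = -708656*(-335900044/31567886135119) = 238037581580864/31567886135119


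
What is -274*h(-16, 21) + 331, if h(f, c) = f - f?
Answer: 331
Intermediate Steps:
h(f, c) = 0
-274*h(-16, 21) + 331 = -274*0 + 331 = 0 + 331 = 331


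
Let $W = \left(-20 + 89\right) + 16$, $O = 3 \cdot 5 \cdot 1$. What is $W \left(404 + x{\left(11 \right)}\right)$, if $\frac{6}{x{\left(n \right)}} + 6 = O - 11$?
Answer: $34085$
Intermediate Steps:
$O = 15$ ($O = 15 \cdot 1 = 15$)
$x{\left(n \right)} = -3$ ($x{\left(n \right)} = \frac{6}{-6 + \left(15 - 11\right)} = \frac{6}{-6 + 4} = \frac{6}{-2} = 6 \left(- \frac{1}{2}\right) = -3$)
$W = 85$ ($W = 69 + 16 = 85$)
$W \left(404 + x{\left(11 \right)}\right) = 85 \left(404 - 3\right) = 85 \cdot 401 = 34085$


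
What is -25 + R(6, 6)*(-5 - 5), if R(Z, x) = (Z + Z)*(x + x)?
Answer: -1465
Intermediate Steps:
R(Z, x) = 4*Z*x (R(Z, x) = (2*Z)*(2*x) = 4*Z*x)
-25 + R(6, 6)*(-5 - 5) = -25 + (4*6*6)*(-5 - 5) = -25 + 144*(-10) = -25 - 1440 = -1465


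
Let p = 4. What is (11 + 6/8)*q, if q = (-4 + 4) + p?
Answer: 47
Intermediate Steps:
q = 4 (q = (-4 + 4) + 4 = 0 + 4 = 4)
(11 + 6/8)*q = (11 + 6/8)*4 = (11 + 6*(⅛))*4 = (11 + ¾)*4 = (47/4)*4 = 47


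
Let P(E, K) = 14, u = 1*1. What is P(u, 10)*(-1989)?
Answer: -27846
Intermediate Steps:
u = 1
P(u, 10)*(-1989) = 14*(-1989) = -27846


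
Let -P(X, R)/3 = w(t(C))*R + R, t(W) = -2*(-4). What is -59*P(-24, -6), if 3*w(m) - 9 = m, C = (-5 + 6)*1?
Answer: -7080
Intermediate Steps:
C = 1 (C = 1*1 = 1)
t(W) = 8
w(m) = 3 + m/3
P(X, R) = -20*R (P(X, R) = -3*((3 + (⅓)*8)*R + R) = -3*((3 + 8/3)*R + R) = -3*(17*R/3 + R) = -20*R)
-59*P(-24, -6) = -(-1180)*(-6) = -59*120 = -7080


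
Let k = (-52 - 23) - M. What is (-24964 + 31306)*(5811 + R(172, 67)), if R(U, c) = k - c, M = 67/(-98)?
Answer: 251699937/7 ≈ 3.5957e+7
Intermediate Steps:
M = -67/98 (M = 67*(-1/98) = -67/98 ≈ -0.68367)
k = -7283/98 (k = (-52 - 23) - 1*(-67/98) = -75 + 67/98 = -7283/98 ≈ -74.316)
R(U, c) = -7283/98 - c
(-24964 + 31306)*(5811 + R(172, 67)) = (-24964 + 31306)*(5811 + (-7283/98 - 1*67)) = 6342*(5811 + (-7283/98 - 67)) = 6342*(5811 - 13849/98) = 6342*(555629/98) = 251699937/7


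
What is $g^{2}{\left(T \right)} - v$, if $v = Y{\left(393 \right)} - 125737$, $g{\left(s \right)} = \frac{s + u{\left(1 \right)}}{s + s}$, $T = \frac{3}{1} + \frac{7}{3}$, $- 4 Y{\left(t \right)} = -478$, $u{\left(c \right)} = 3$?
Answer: $\frac{128632945}{1024} \approx 1.2562 \cdot 10^{5}$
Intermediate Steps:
$Y{\left(t \right)} = \frac{239}{2}$ ($Y{\left(t \right)} = \left(- \frac{1}{4}\right) \left(-478\right) = \frac{239}{2}$)
$T = \frac{16}{3}$ ($T = 3 \cdot 1 + 7 \cdot \frac{1}{3} = 3 + \frac{7}{3} = \frac{16}{3} \approx 5.3333$)
$g{\left(s \right)} = \frac{3 + s}{2 s}$ ($g{\left(s \right)} = \frac{s + 3}{s + s} = \frac{3 + s}{2 s}$)
$v = - \frac{251235}{2}$ ($v = \frac{239}{2} - 125737 = - \frac{251235}{2} \approx -1.2562 \cdot 10^{5}$)
$g^{2}{\left(T \right)} - v = \left(\frac{3 + \frac{16}{3}}{2 \cdot \frac{16}{3}}\right)^{2} - - \frac{251235}{2} = \left(\frac{1}{2} \cdot \frac{3}{16} \cdot \frac{25}{3}\right)^{2} + \frac{251235}{2} = \left(\frac{25}{32}\right)^{2} + \frac{251235}{2} = \frac{625}{1024} + \frac{251235}{2} = \frac{128632945}{1024}$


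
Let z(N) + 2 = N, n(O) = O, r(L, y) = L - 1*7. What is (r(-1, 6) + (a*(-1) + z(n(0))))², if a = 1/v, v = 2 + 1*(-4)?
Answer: 361/4 ≈ 90.250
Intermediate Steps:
r(L, y) = -7 + L (r(L, y) = L - 7 = -7 + L)
v = -2 (v = 2 - 4 = -2)
z(N) = -2 + N
a = -½ (a = 1/(-2) = -½ ≈ -0.50000)
(r(-1, 6) + (a*(-1) + z(n(0))))² = ((-7 - 1) + (-½*(-1) + (-2 + 0)))² = (-8 + (½ - 2))² = (-8 - 3/2)² = (-19/2)² = 361/4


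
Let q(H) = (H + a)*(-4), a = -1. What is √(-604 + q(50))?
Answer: 20*I*√2 ≈ 28.284*I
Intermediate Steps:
q(H) = 4 - 4*H (q(H) = (H - 1)*(-4) = (-1 + H)*(-4) = 4 - 4*H)
√(-604 + q(50)) = √(-604 + (4 - 4*50)) = √(-604 + (4 - 200)) = √(-604 - 196) = √(-800) = 20*I*√2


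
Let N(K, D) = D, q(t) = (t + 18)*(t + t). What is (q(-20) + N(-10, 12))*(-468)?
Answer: -43056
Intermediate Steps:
q(t) = 2*t*(18 + t) (q(t) = (18 + t)*(2*t) = 2*t*(18 + t))
(q(-20) + N(-10, 12))*(-468) = (2*(-20)*(18 - 20) + 12)*(-468) = (2*(-20)*(-2) + 12)*(-468) = (80 + 12)*(-468) = 92*(-468) = -43056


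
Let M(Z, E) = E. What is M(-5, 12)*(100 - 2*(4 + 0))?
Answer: 1104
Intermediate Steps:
M(-5, 12)*(100 - 2*(4 + 0)) = 12*(100 - 2*(4 + 0)) = 12*(100 - 2*4) = 12*(100 - 8) = 12*92 = 1104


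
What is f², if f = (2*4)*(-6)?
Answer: 2304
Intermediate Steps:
f = -48 (f = 8*(-6) = -48)
f² = (-48)² = 2304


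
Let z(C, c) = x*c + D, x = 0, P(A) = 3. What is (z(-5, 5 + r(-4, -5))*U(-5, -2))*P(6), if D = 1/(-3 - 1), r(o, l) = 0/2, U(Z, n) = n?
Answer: 3/2 ≈ 1.5000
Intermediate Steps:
r(o, l) = 0 (r(o, l) = 0*(½) = 0)
D = -¼ (D = 1/(-4) = -¼ ≈ -0.25000)
z(C, c) = -¼ (z(C, c) = 0*c - ¼ = 0 - ¼ = -¼)
(z(-5, 5 + r(-4, -5))*U(-5, -2))*P(6) = -¼*(-2)*3 = (½)*3 = 3/2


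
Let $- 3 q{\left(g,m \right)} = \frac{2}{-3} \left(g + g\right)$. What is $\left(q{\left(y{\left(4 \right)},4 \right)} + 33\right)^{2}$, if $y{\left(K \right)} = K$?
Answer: $\frac{97969}{81} \approx 1209.5$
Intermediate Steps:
$q{\left(g,m \right)} = \frac{4 g}{9}$ ($q{\left(g,m \right)} = - \frac{\frac{2}{-3} \left(g + g\right)}{3} = - \frac{2 \left(- \frac{1}{3}\right) 2 g}{3} = - \frac{\left(- \frac{2}{3}\right) 2 g}{3} = - \frac{\left(- \frac{4}{3}\right) g}{3} = \frac{4 g}{9}$)
$\left(q{\left(y{\left(4 \right)},4 \right)} + 33\right)^{2} = \left(\frac{4}{9} \cdot 4 + 33\right)^{2} = \left(\frac{16}{9} + 33\right)^{2} = \left(\frac{313}{9}\right)^{2} = \frac{97969}{81}$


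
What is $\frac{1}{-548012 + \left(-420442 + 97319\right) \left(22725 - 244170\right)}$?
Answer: $\frac{1}{71553424723} \approx 1.3976 \cdot 10^{-11}$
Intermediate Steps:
$\frac{1}{-548012 + \left(-420442 + 97319\right) \left(22725 - 244170\right)} = \frac{1}{-548012 - -71553972735} = \frac{1}{-548012 + 71553972735} = \frac{1}{71553424723}$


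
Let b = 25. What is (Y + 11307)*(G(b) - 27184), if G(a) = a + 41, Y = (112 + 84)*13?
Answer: -375719890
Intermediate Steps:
Y = 2548 (Y = 196*13 = 2548)
G(a) = 41 + a
(Y + 11307)*(G(b) - 27184) = (2548 + 11307)*((41 + 25) - 27184) = 13855*(66 - 27184) = 13855*(-27118) = -375719890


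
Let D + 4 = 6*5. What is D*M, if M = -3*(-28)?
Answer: 2184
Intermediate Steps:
D = 26 (D = -4 + 6*5 = -4 + 30 = 26)
M = 84
D*M = 26*84 = 2184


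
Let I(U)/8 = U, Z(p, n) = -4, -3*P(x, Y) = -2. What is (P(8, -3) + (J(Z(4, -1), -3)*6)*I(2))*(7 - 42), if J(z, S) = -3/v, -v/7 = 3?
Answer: -1510/3 ≈ -503.33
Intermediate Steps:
v = -21 (v = -7*3 = -21)
P(x, Y) = ⅔ (P(x, Y) = -⅓*(-2) = ⅔)
I(U) = 8*U
J(z, S) = ⅐ (J(z, S) = -3/(-21) = -3*(-1/21) = ⅐)
(P(8, -3) + (J(Z(4, -1), -3)*6)*I(2))*(7 - 42) = (⅔ + ((⅐)*6)*(8*2))*(7 - 42) = (⅔ + (6/7)*16)*(-35) = (⅔ + 96/7)*(-35) = (302/21)*(-35) = -1510/3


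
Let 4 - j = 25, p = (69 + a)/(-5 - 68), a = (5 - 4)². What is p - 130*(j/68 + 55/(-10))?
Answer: 1871895/2482 ≈ 754.19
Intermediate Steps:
a = 1 (a = 1² = 1)
p = -70/73 (p = (69 + 1)/(-5 - 68) = 70/(-73) = 70*(-1/73) = -70/73 ≈ -0.95890)
j = -21 (j = 4 - 1*25 = 4 - 25 = -21)
p - 130*(j/68 + 55/(-10)) = -70/73 - 130*(-21/68 + 55/(-10)) = -70/73 - 130*(-21*1/68 + 55*(-⅒)) = -70/73 - 130*(-21/68 - 11/2) = -70/73 - 130*(-395/68) = -70/73 + 25675/34 = 1871895/2482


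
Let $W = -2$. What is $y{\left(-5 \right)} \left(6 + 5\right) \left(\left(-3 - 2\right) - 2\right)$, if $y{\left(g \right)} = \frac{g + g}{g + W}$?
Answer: $-110$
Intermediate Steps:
$y{\left(g \right)} = \frac{2 g}{-2 + g}$ ($y{\left(g \right)} = \frac{g + g}{g - 2} = \frac{2 g}{-2 + g}$)
$y{\left(-5 \right)} \left(6 + 5\right) \left(\left(-3 - 2\right) - 2\right) = 2 \left(-5\right) \frac{1}{-2 - 5} \left(6 + 5\right) \left(\left(-3 - 2\right) - 2\right) = 2 \left(-5\right) \frac{1}{-7} \cdot 11 \left(-5 - 2\right) = 2 \left(-5\right) \left(- \frac{1}{7}\right) 11 \left(-7\right) = \frac{10}{7} \cdot 11 \left(-7\right) = \frac{110}{7} \left(-7\right) = -110$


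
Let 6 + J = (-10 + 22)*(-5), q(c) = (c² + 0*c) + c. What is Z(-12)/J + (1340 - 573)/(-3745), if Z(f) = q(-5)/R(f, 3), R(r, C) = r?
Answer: -133141/741510 ≈ -0.17955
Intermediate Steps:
q(c) = c + c² (q(c) = (c² + 0) + c = c² + c = c + c²)
J = -66 (J = -6 + (-10 + 22)*(-5) = -6 + 12*(-5) = -6 - 60 = -66)
Z(f) = 20/f (Z(f) = (-5*(1 - 5))/f = (-5*(-4))/f = 20/f)
Z(-12)/J + (1340 - 573)/(-3745) = (20/(-12))/(-66) + (1340 - 573)/(-3745) = (20*(-1/12))*(-1/66) + 767*(-1/3745) = -5/3*(-1/66) - 767/3745 = 5/198 - 767/3745 = -133141/741510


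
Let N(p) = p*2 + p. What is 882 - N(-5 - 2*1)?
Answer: 903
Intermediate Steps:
N(p) = 3*p (N(p) = 2*p + p = 3*p)
882 - N(-5 - 2*1) = 882 - 3*(-5 - 2*1) = 882 - 3*(-5 - 2) = 882 - 3*(-7) = 882 - 1*(-21) = 882 + 21 = 903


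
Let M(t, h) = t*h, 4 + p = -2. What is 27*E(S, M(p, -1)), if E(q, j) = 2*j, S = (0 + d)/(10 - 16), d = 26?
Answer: 324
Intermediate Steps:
p = -6 (p = -4 - 2 = -6)
S = -13/3 (S = (0 + 26)/(10 - 16) = 26/(-6) = 26*(-⅙) = -13/3 ≈ -4.3333)
M(t, h) = h*t
27*E(S, M(p, -1)) = 27*(2*(-1*(-6))) = 27*(2*6) = 27*12 = 324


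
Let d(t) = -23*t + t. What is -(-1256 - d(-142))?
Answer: 4380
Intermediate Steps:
d(t) = -22*t
-(-1256 - d(-142)) = -(-1256 - (-22)*(-142)) = -(-1256 - 1*3124) = -(-1256 - 3124) = -1*(-4380) = 4380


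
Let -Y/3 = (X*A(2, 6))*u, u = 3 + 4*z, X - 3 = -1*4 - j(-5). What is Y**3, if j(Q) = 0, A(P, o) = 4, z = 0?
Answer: 46656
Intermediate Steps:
X = -1 (X = 3 + (-1*4 - 1*0) = 3 + (-4 + 0) = 3 - 4 = -1)
u = 3 (u = 3 + 4*0 = 3 + 0 = 3)
Y = 36 (Y = -3*(-1*4)*3 = -(-12)*3 = -3*(-12) = 36)
Y**3 = 36**3 = 46656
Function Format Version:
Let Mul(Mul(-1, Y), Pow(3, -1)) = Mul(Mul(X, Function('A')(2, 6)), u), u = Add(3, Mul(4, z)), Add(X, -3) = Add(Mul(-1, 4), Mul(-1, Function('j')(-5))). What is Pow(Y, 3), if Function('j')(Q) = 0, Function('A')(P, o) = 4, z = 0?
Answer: 46656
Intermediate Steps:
X = -1 (X = Add(3, Add(Mul(-1, 4), Mul(-1, 0))) = Add(3, Add(-4, 0)) = Add(3, -4) = -1)
u = 3 (u = Add(3, Mul(4, 0)) = Add(3, 0) = 3)
Y = 36 (Y = Mul(-3, Mul(Mul(-1, 4), 3)) = Mul(-3, Mul(-4, 3)) = Mul(-3, -12) = 36)
Pow(Y, 3) = Pow(36, 3) = 46656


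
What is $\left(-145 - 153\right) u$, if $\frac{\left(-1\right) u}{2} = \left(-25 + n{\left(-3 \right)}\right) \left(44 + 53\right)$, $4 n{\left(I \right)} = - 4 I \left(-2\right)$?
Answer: $-1792172$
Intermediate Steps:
$n{\left(I \right)} = 2 I$ ($n{\left(I \right)} = \frac{- 4 I \left(-2\right)}{4} = \frac{8 I}{4} = 2 I$)
$u = 6014$ ($u = - 2 \left(-25 + 2 \left(-3\right)\right) \left(44 + 53\right) = - 2 \left(-25 - 6\right) 97 = - 2 \left(\left(-31\right) 97\right) = \left(-2\right) \left(-3007\right) = 6014$)
$\left(-145 - 153\right) u = \left(-145 - 153\right) 6014 = \left(-298\right) 6014 = -1792172$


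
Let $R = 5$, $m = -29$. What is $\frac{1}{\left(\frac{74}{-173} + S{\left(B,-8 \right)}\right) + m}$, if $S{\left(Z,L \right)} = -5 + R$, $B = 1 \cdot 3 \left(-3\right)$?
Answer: $- \frac{173}{5091} \approx -0.033982$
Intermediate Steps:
$B = -9$ ($B = 3 \left(-3\right) = -9$)
$S{\left(Z,L \right)} = 0$ ($S{\left(Z,L \right)} = -5 + 5 = 0$)
$\frac{1}{\left(\frac{74}{-173} + S{\left(B,-8 \right)}\right) + m} = \frac{1}{\left(\frac{74}{-173} + 0\right) - 29} = \frac{1}{\left(74 \left(- \frac{1}{173}\right) + 0\right) - 29} = \frac{1}{\left(- \frac{74}{173} + 0\right) - 29} = \frac{1}{- \frac{74}{173} - 29} = \frac{1}{- \frac{5091}{173}} = - \frac{173}{5091}$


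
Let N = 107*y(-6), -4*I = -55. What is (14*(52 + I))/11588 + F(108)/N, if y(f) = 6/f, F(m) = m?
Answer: -2306021/2479832 ≈ -0.92991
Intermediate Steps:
I = 55/4 (I = -¼*(-55) = 55/4 ≈ 13.750)
N = -107 (N = 107*(6/(-6)) = 107*(6*(-⅙)) = 107*(-1) = -107)
(14*(52 + I))/11588 + F(108)/N = (14*(52 + 55/4))/11588 + 108/(-107) = (14*(263/4))*(1/11588) + 108*(-1/107) = (1841/2)*(1/11588) - 108/107 = 1841/23176 - 108/107 = -2306021/2479832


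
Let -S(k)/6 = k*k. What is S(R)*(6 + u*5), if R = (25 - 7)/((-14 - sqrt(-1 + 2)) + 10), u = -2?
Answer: 7776/25 ≈ 311.04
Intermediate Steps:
R = -18/5 (R = 18/((-14 - sqrt(1)) + 10) = 18/((-14 - 1*1) + 10) = 18/((-14 - 1) + 10) = 18/(-15 + 10) = 18/(-5) = 18*(-1/5) = -18/5 ≈ -3.6000)
S(k) = -6*k**2 (S(k) = -6*k*k = -6*k**2)
S(R)*(6 + u*5) = (-6*(-18/5)**2)*(6 - 2*5) = (-6*324/25)*(6 - 10) = -1944/25*(-4) = 7776/25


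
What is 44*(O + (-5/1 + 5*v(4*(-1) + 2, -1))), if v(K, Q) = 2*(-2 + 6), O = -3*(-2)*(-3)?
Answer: 748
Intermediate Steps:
O = -18 (O = 6*(-3) = -18)
v(K, Q) = 8 (v(K, Q) = 2*4 = 8)
44*(O + (-5/1 + 5*v(4*(-1) + 2, -1))) = 44*(-18 + (-5/1 + 5*8)) = 44*(-18 + (-5*1 + 40)) = 44*(-18 + (-5 + 40)) = 44*(-18 + 35) = 44*17 = 748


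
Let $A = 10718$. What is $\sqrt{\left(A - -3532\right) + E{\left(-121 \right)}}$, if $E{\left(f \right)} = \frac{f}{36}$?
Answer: $\frac{\sqrt{512879}}{6} \approx 119.36$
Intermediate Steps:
$E{\left(f \right)} = \frac{f}{36}$ ($E{\left(f \right)} = f \frac{1}{36} = \frac{f}{36}$)
$\sqrt{\left(A - -3532\right) + E{\left(-121 \right)}} = \sqrt{\left(10718 - -3532\right) + \frac{1}{36} \left(-121\right)} = \sqrt{\left(10718 + 3532\right) - \frac{121}{36}} = \sqrt{14250 - \frac{121}{36}} = \sqrt{\frac{512879}{36}} = \frac{\sqrt{512879}}{6}$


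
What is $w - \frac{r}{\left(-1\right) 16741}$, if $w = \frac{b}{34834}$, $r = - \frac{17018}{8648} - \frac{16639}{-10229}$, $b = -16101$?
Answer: $- \frac{5961317653396343}{12896551956597412} \approx -0.46224$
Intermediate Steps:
$r = - \frac{15091525}{44230196}$ ($r = \left(-17018\right) \frac{1}{8648} - - \frac{16639}{10229} = - \frac{8509}{4324} + \frac{16639}{10229} = - \frac{15091525}{44230196} \approx -0.3412$)
$w = - \frac{16101}{34834} \approx -0.46222$
$w - \frac{r}{\left(-1\right) 16741} = - \frac{16101}{34834} - - \frac{15091525}{44230196 \left(\left(-1\right) 16741\right)} = - \frac{16101}{34834} - - \frac{15091525}{44230196 \left(-16741\right)} = - \frac{16101}{34834} - \left(- \frac{15091525}{44230196}\right) \left(- \frac{1}{16741}\right) = - \frac{16101}{34834} - \frac{15091525}{740457711236} = - \frac{5961317653396343}{12896551956597412}$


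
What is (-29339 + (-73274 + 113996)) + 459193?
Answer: 470576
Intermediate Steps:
(-29339 + (-73274 + 113996)) + 459193 = (-29339 + 40722) + 459193 = 11383 + 459193 = 470576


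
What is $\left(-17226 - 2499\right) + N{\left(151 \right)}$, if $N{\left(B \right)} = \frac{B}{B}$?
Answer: $-19724$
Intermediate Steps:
$N{\left(B \right)} = 1$
$\left(-17226 - 2499\right) + N{\left(151 \right)} = \left(-17226 - 2499\right) + 1 = -19725 + 1 = -19724$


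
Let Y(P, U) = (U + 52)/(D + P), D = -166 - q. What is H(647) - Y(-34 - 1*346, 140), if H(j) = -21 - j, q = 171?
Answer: -159588/239 ≈ -667.73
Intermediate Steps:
D = -337 (D = -166 - 1*171 = -166 - 171 = -337)
Y(P, U) = (52 + U)/(-337 + P) (Y(P, U) = (U + 52)/(-337 + P) = (52 + U)/(-337 + P))
H(647) - Y(-34 - 1*346, 140) = (-21 - 1*647) - (52 + 140)/(-337 + (-34 - 1*346)) = (-21 - 647) - 192/(-337 + (-34 - 346)) = -668 - 192/(-337 - 380) = -668 - 192/(-717) = -668 - (-1)*192/717 = -668 - 1*(-64/239) = -668 + 64/239 = -159588/239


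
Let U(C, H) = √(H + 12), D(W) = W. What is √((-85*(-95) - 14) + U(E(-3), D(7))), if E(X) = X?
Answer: √(8061 + √19) ≈ 89.807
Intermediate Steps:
U(C, H) = √(12 + H)
√((-85*(-95) - 14) + U(E(-3), D(7))) = √((-85*(-95) - 14) + √(12 + 7)) = √((8075 - 14) + √19) = √(8061 + √19)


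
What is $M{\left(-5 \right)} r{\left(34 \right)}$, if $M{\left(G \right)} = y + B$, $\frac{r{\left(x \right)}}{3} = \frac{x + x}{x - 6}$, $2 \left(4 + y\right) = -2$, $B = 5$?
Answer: $0$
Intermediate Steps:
$y = -5$ ($y = -4 + \frac{1}{2} \left(-2\right) = -4 - 1 = -5$)
$r{\left(x \right)} = \frac{6 x}{-6 + x}$ ($r{\left(x \right)} = 3 \frac{x + x}{x - 6} = 3 \frac{2 x}{-6 + x} = \frac{6 x}{-6 + x}$)
$M{\left(G \right)} = 0$ ($M{\left(G \right)} = -5 + 5 = 0$)
$M{\left(-5 \right)} r{\left(34 \right)} = 0 \cdot 6 \cdot 34 \frac{1}{-6 + 34} = 0 \cdot 6 \cdot 34 \cdot \frac{1}{28} = 0 \cdot \frac{51}{7} = 0$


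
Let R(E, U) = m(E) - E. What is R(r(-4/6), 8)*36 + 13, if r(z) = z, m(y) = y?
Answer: 13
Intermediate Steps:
R(E, U) = 0 (R(E, U) = E - E = 0)
R(r(-4/6), 8)*36 + 13 = 0*36 + 13 = 0 + 13 = 13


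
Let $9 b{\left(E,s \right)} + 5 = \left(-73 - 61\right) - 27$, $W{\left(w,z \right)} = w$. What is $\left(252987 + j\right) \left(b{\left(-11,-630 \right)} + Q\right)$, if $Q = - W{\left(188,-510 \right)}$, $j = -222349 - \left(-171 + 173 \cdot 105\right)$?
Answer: $- \frac{23492552}{9} \approx -2.6103 \cdot 10^{6}$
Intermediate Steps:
$b{\left(E,s \right)} = - \frac{166}{9}$ ($b{\left(E,s \right)} = - \frac{5}{9} + \frac{\left(-73 - 61\right) - 27}{9} = - \frac{5}{9} + \frac{-134 - 27}{9} = - \frac{5}{9} + \frac{1}{9} \left(-161\right) = - \frac{5}{9} - \frac{161}{9} = - \frac{166}{9}$)
$j = -240343$ ($j = -222349 - \left(-171 + 18165\right) = -222349 - 17994 = -240343$)
$Q = -188$ ($Q = \left(-1\right) 188 = -188$)
$\left(252987 + j\right) \left(b{\left(-11,-630 \right)} + Q\right) = \left(252987 - 240343\right) \left(- \frac{166}{9} - 188\right) = 12644 \left(- \frac{1858}{9}\right) = - \frac{23492552}{9}$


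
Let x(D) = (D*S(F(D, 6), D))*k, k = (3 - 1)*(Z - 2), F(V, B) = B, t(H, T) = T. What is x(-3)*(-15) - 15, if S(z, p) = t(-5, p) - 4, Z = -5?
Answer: 4395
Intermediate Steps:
S(z, p) = -4 + p (S(z, p) = p - 4 = -4 + p)
k = -14 (k = (3 - 1)*(-5 - 2) = 2*(-7) = -14)
x(D) = -14*D*(-4 + D) (x(D) = (D*(-4 + D))*(-14) = -14*D*(-4 + D))
x(-3)*(-15) - 15 = (14*(-3)*(4 - 1*(-3)))*(-15) - 15 = (14*(-3)*(4 + 3))*(-15) - 15 = (14*(-3)*7)*(-15) - 15 = -294*(-15) - 15 = 4410 - 15 = 4395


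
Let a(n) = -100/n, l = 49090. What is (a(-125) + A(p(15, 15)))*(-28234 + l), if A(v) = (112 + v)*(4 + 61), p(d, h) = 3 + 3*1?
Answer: 799911024/5 ≈ 1.5998e+8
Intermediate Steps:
p(d, h) = 6 (p(d, h) = 3 + 3 = 6)
A(v) = 7280 + 65*v (A(v) = (112 + v)*65 = 7280 + 65*v)
(a(-125) + A(p(15, 15)))*(-28234 + l) = (-100/(-125) + (7280 + 65*6))*(-28234 + 49090) = (-100*(-1/125) + (7280 + 390))*20856 = (⅘ + 7670)*20856 = (38354/5)*20856 = 799911024/5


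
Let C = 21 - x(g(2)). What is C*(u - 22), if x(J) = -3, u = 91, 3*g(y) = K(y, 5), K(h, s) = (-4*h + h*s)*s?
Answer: 1656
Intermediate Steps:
K(h, s) = s*(-4*h + h*s)
g(y) = 5*y/3 (g(y) = (y*5*(-4 + 5))/3 = (y*5*1)/3 = (5*y)/3 = 5*y/3)
C = 24 (C = 21 - 1*(-3) = 21 + 3 = 24)
C*(u - 22) = 24*(91 - 22) = 24*69 = 1656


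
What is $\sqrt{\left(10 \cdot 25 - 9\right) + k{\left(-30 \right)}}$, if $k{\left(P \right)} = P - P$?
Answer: $\sqrt{241} \approx 15.524$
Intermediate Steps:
$k{\left(P \right)} = 0$
$\sqrt{\left(10 \cdot 25 - 9\right) + k{\left(-30 \right)}} = \sqrt{\left(10 \cdot 25 - 9\right) + 0} = \sqrt{\left(250 - 9\right) + 0} = \sqrt{241 + 0} = \sqrt{241}$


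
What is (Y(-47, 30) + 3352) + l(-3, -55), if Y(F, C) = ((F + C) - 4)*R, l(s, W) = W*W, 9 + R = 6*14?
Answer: 4802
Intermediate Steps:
R = 75 (R = -9 + 6*14 = -9 + 84 = 75)
l(s, W) = W**2
Y(F, C) = -300 + 75*C + 75*F (Y(F, C) = ((F + C) - 4)*75 = ((C + F) - 4)*75 = (-4 + C + F)*75 = -300 + 75*C + 75*F)
(Y(-47, 30) + 3352) + l(-3, -55) = ((-300 + 75*30 + 75*(-47)) + 3352) + (-55)**2 = ((-300 + 2250 - 3525) + 3352) + 3025 = (-1575 + 3352) + 3025 = 1777 + 3025 = 4802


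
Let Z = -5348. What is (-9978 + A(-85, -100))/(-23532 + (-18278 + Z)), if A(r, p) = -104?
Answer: 5041/23579 ≈ 0.21379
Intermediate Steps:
(-9978 + A(-85, -100))/(-23532 + (-18278 + Z)) = (-9978 - 104)/(-23532 + (-18278 - 5348)) = -10082/(-23532 - 23626) = -10082/(-47158) = -10082*(-1/47158) = 5041/23579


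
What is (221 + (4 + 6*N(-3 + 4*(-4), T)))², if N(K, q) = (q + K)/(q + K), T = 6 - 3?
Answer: 53361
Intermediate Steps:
T = 3
N(K, q) = 1 (N(K, q) = (K + q)/(K + q) = 1)
(221 + (4 + 6*N(-3 + 4*(-4), T)))² = (221 + (4 + 6*1))² = (221 + (4 + 6))² = (221 + 10)² = 231² = 53361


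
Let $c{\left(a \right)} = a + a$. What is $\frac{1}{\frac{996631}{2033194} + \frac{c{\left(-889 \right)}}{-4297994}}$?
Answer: $\frac{4369327806418}{2143564538573} \approx 2.0383$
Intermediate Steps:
$c{\left(a \right)} = 2 a$
$\frac{1}{\frac{996631}{2033194} + \frac{c{\left(-889 \right)}}{-4297994}} = \frac{1}{\frac{996631}{2033194} + \frac{2 \left(-889\right)}{-4297994}} = \frac{1}{996631 \cdot \frac{1}{2033194} - - \frac{889}{2148997}} = \frac{1}{\frac{996631}{2033194} + \frac{889}{2148997}} = \frac{1}{\frac{2143564538573}{4369327806418}} = \frac{4369327806418}{2143564538573}$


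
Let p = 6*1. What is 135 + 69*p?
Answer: 549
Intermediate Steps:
p = 6
135 + 69*p = 135 + 69*6 = 135 + 414 = 549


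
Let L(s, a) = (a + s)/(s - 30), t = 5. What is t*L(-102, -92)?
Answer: 485/66 ≈ 7.3485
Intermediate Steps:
L(s, a) = (a + s)/(-30 + s)
t*L(-102, -92) = 5*((-92 - 102)/(-30 - 102)) = 5*(-194/(-132)) = 5*(-1/132*(-194)) = 5*(97/66) = 485/66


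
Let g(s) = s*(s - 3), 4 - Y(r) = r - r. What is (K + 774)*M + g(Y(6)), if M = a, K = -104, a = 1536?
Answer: 1029124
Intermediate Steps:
Y(r) = 4 (Y(r) = 4 - (r - r) = 4 - 1*0 = 4 + 0 = 4)
g(s) = s*(-3 + s)
M = 1536
(K + 774)*M + g(Y(6)) = (-104 + 774)*1536 + 4*(-3 + 4) = 670*1536 + 4*1 = 1029120 + 4 = 1029124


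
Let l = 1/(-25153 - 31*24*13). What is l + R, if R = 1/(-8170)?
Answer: -8599/56904050 ≈ -0.00015111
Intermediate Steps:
l = -1/34825 (l = 1/(-25153 - 744*13) = 1/(-25153 - 9672) = 1/(-34825) = -1/34825 ≈ -2.8715e-5)
R = -1/8170 ≈ -0.00012240
l + R = -1/34825 - 1/8170 = -8599/56904050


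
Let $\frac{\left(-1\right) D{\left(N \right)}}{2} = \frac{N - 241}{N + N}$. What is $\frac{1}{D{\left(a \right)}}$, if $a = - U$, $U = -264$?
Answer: $- \frac{264}{23} \approx -11.478$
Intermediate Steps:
$a = 264$ ($a = \left(-1\right) \left(-264\right) = 264$)
$D{\left(N \right)} = - \frac{-241 + N}{N}$ ($D{\left(N \right)} = - 2 \frac{N - 241}{N + N} = - 2 \frac{-241 + N}{2 N} = - \frac{-241 + N}{N}$)
$\frac{1}{D{\left(a \right)}} = \frac{1}{\frac{1}{264} \left(241 - 264\right)} = \frac{1}{\frac{1}{264} \left(-23\right)} = \frac{1}{- \frac{23}{264}} = - \frac{264}{23}$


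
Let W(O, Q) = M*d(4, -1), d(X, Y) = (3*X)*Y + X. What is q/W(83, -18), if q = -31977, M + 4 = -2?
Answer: -10659/16 ≈ -666.19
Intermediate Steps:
M = -6 (M = -4 - 2 = -6)
d(X, Y) = X + 3*X*Y (d(X, Y) = 3*X*Y + X = X + 3*X*Y)
W(O, Q) = 48 (W(O, Q) = -24*(1 + 3*(-1)) = -24*(1 - 3) = -24*(-2) = -6*(-8) = 48)
q/W(83, -18) = -31977/48 = -31977*1/48 = -10659/16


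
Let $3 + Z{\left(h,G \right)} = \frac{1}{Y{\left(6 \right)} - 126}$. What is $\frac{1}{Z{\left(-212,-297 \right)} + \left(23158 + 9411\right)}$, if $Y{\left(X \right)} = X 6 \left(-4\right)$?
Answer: $\frac{270}{8792819} \approx 3.0707 \cdot 10^{-5}$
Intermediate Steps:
$Y{\left(X \right)} = - 24 X$ ($Y{\left(X \right)} = 6 X \left(-4\right) = - 24 X$)
$Z{\left(h,G \right)} = - \frac{811}{270}$ ($Z{\left(h,G \right)} = -3 + \frac{1}{\left(-24\right) 6 - 126} = -3 + \frac{1}{-144 - 126} = -3 + \frac{1}{-270} = -3 - \frac{1}{270} = - \frac{811}{270}$)
$\frac{1}{Z{\left(-212,-297 \right)} + \left(23158 + 9411\right)} = \frac{1}{- \frac{811}{270} + \left(23158 + 9411\right)} = \frac{1}{- \frac{811}{270} + 32569} = \frac{1}{\frac{8792819}{270}} = \frac{270}{8792819}$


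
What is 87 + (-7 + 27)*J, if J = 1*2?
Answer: 127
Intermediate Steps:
J = 2
87 + (-7 + 27)*J = 87 + (-7 + 27)*2 = 87 + 20*2 = 87 + 40 = 127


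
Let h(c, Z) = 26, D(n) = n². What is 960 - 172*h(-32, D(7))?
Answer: -3512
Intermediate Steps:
960 - 172*h(-32, D(7)) = 960 - 172*26 = 960 - 4472 = -3512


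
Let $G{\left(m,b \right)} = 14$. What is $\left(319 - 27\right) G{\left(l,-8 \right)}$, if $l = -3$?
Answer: $4088$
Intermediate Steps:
$\left(319 - 27\right) G{\left(l,-8 \right)} = \left(319 - 27\right) 14 = 292 \cdot 14 = 4088$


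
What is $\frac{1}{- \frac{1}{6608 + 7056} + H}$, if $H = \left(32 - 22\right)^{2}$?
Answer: $\frac{13664}{1366399} \approx 0.01$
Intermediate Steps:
$H = 100$ ($H = 10^{2} = 100$)
$\frac{1}{- \frac{1}{6608 + 7056} + H} = \frac{1}{- \frac{1}{6608 + 7056} + 100} = \frac{1}{- \frac{1}{13664} + 100} = \frac{1}{\frac{1366399}{13664}} = \frac{13664}{1366399}$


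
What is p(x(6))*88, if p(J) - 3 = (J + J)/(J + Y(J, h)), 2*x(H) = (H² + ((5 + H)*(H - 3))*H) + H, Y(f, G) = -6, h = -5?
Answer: 8536/19 ≈ 449.26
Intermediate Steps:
x(H) = H/2 + H²/2 + H*(-3 + H)*(5 + H)/2 (x(H) = ((H² + ((5 + H)*(H - 3))*H) + H)/2 = ((H² + ((5 + H)*(-3 + H))*H) + H)/2 = ((H² + ((-3 + H)*(5 + H))*H) + H)/2 = ((H² + H*(-3 + H)*(5 + H)) + H)/2 = (H + H² + H*(-3 + H)*(5 + H))/2 = H/2 + H²/2 + H*(-3 + H)*(5 + H)/2)
p(J) = 3 + 2*J/(-6 + J) (p(J) = 3 + (J + J)/(J - 6) = 3 + (2*J)/(-6 + J) = 3 + 2*J/(-6 + J))
p(x(6))*88 = ((-18 + 5*((½)*6*(-14 + 6² + 3*6)))/(-6 + (½)*6*(-14 + 6² + 3*6)))*88 = ((-18 + 5*((½)*6*(-14 + 36 + 18)))/(-6 + (½)*6*(-14 + 36 + 18)))*88 = ((-18 + 5*((½)*6*40))/(-6 + (½)*6*40))*88 = ((-18 + 5*120)/(-6 + 120))*88 = ((-18 + 600)/114)*88 = ((1/114)*582)*88 = (97/19)*88 = 8536/19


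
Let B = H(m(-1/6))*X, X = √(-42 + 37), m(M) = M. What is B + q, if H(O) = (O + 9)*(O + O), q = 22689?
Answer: 22689 - 53*I*√5/18 ≈ 22689.0 - 6.584*I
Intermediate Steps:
X = I*√5 (X = √(-5) = I*√5 ≈ 2.2361*I)
H(O) = 2*O*(9 + O) (H(O) = (9 + O)*(2*O) = 2*O*(9 + O))
B = -53*I*√5/18 (B = (2*(-1/6)*(9 - 1/6))*(I*√5) = (2*(-1*⅙)*(9 - 1*⅙))*(I*√5) = (2*(-⅙)*(9 - ⅙))*(I*√5) = (2*(-⅙)*(53/6))*(I*√5) = -53*I*√5/18 ≈ -6.584*I)
B + q = -53*I*√5/18 + 22689 = 22689 - 53*I*√5/18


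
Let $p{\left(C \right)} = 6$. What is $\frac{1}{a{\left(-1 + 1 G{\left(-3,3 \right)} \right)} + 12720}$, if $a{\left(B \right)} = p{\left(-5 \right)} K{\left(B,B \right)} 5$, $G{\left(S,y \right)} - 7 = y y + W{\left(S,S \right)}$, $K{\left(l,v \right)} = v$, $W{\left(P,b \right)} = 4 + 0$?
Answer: $\frac{1}{13290} \approx 7.5245 \cdot 10^{-5}$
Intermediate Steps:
$W{\left(P,b \right)} = 4$
$G{\left(S,y \right)} = 11 + y^{2}$ ($G{\left(S,y \right)} = 7 + \left(y y + 4\right) = 7 + \left(y^{2} + 4\right) = 7 + \left(4 + y^{2}\right) = 11 + y^{2}$)
$a{\left(B \right)} = 30 B$ ($a{\left(B \right)} = 6 B 5 = 30 B$)
$\frac{1}{a{\left(-1 + 1 G{\left(-3,3 \right)} \right)} + 12720} = \frac{1}{30 \left(-1 + 1 \left(11 + 3^{2}\right)\right) + 12720} = \frac{1}{30 \left(-1 + 1 \left(11 + 9\right)\right) + 12720} = \frac{1}{30 \left(-1 + 1 \cdot 20\right) + 12720} = \frac{1}{30 \left(-1 + 20\right) + 12720} = \frac{1}{30 \cdot 19 + 12720} = \frac{1}{570 + 12720} = \frac{1}{13290}$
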